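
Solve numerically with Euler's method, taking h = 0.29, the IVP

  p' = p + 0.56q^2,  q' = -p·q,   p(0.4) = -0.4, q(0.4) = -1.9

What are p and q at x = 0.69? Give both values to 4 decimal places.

Euler on (p,q): p_{n+1} = p_n + h·p', q_{n+1} = q_n + h·q'.
0.400000: (-0.400000, -1.900000); f=(1.621600, -0.760000) → (0.070264, -2.120400)
(p(0.69), q(0.69)) ≈ (0.0703, -2.1204)

0.0703, -2.1204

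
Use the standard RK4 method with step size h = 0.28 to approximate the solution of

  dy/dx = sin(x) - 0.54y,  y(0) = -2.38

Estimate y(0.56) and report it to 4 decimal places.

RK4: k1 = f(x_n, y_n); k2 = f(x_n + h/2, y_n + (h/2)·k1); k3 = f(x_n + h/2, y_n + (h/2)·k2); k4 = f(x_n + h, y_n + h·k3); y_{n+1} = y_n + (h/6)·(k1 + 2k2 + 2k3 + k4).
x=0.000000, y=-2.380000:
  k1 = f(0.000000, -2.380000) = 1.285200
  k2 = f(0.140000, -2.200072) = 1.327582
  k3 = f(0.140000, -2.194139) = 1.324378
  k4 = f(0.280000, -2.009174) = 1.361310
  y ← -2.380000 + (0.28/6)·(k1 + 2k2 + 2k3 + k4) = -2.008980
x=0.280000, y=-2.008980:
  k1 = f(0.280000, -2.008980) = 1.361205
  k2 = f(0.420000, -1.818411) = 1.389703
  k3 = f(0.420000, -1.814422) = 1.387548
  k4 = f(0.560000, -1.620466) = 1.406238
  y ← -2.008980 + (0.28/6)·(k1 + 2k2 + 2k3 + k4) = -1.620623
y(0.56) ≈ -1.6206

-1.6206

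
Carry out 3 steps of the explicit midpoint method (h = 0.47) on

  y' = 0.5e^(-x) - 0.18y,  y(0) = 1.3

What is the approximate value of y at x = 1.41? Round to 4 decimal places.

1.3271

Midpoint: k1 = f(x_n, y_n); k2 = f(x_n + h/2, y_n + (h/2)·k1); y_{n+1} = y_n + h·k2.
x=0.000000, y=1.300000:
  k1 = f(0.000000, 1.300000) = 0.266000
  k2 = f(0.235000, 1.362510) = 0.150034
  y ← 1.300000 + 0.47·0.150034 = 1.370516
x=0.470000, y=1.370516:
  k1 = f(0.470000, 1.370516) = 0.065808
  k2 = f(0.705000, 1.385981) = -0.002422
  y ← 1.370516 + 0.47·(-0.002422) = 1.369377
x=0.940000, y=1.369377:
  k1 = f(0.940000, 1.369377) = -0.051174
  k2 = f(1.175000, 1.357351) = -0.089914
  y ← 1.369377 + 0.47·(-0.089914) = 1.327118
y(1.41) ≈ 1.3271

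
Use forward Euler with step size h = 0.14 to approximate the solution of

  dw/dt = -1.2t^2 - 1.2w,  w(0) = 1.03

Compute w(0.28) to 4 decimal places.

Euler: w_{n+1} = w_n + h·f(t_n, w_n).
t=0.000000, w=1.030000: f=-1.236000 → w ← 1.030000 + 0.14·(-1.236000) = 0.856960
t=0.140000, w=0.856960: f=-1.051872 → w ← 0.856960 + 0.14·(-1.051872) = 0.709698
w(0.28) ≈ 0.7097

0.7097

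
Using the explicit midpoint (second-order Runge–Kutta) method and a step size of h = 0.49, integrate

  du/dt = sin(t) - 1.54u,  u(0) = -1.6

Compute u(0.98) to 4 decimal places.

-0.1450

Midpoint: k1 = f(t_n, u_n); k2 = f(t_n + h/2, u_n + (h/2)·k1); u_{n+1} = u_n + h·k2.
t=0.000000, u=-1.600000:
  k1 = f(0.000000, -1.600000) = 2.464000
  k2 = f(0.245000, -0.996320) = 1.776889
  u ← -1.600000 + 0.49·1.776889 = -0.729324
t=0.490000, u=-0.729324:
  k1 = f(0.490000, -0.729324) = 1.593785
  k2 = f(0.735000, -0.338847) = 1.192411
  u ← -0.729324 + 0.49·1.192411 = -0.145043
u(0.98) ≈ -0.1450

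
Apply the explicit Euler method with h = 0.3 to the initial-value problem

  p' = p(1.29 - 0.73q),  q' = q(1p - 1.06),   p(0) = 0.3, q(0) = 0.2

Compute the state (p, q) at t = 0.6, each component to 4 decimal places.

Euler on (p,q): p_{n+1} = p_n + h·p', q_{n+1} = q_n + h·q'.
0.000000: (0.300000, 0.200000); f=(0.343200, -0.152000) → (0.402960, 0.154400)
0.300000: (0.402960, 0.154400); f=(0.474400, -0.101447) → (0.545280, 0.123966)
(p(0.6), q(0.6)) ≈ (0.5453, 0.1240)

0.5453, 0.1240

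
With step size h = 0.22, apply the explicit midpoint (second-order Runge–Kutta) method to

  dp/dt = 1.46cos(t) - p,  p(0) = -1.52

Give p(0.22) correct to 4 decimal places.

-0.9385

Midpoint: k1 = f(t_n, p_n); k2 = f(t_n + h/2, p_n + (h/2)·k1); p_{n+1} = p_n + h·k2.
t=0.000000, p=-1.520000:
  k1 = f(0.000000, -1.520000) = 2.980000
  k2 = f(0.110000, -1.192200) = 2.643376
  p ← -1.520000 + 0.22·2.643376 = -0.938457
p(0.22) ≈ -0.9385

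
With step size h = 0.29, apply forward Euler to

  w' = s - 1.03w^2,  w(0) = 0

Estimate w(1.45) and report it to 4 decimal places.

Euler: w_{n+1} = w_n + h·f(s_n, w_n).
s=0.000000, w=0.000000: f=0.000000 → w ← 0.000000 + 0.29·0.000000 = 0.000000
s=0.290000, w=0.000000: f=0.290000 → w ← 0.000000 + 0.29·0.290000 = 0.084100
s=0.580000, w=0.084100: f=0.572715 → w ← 0.084100 + 0.29·0.572715 = 0.250187
s=0.870000, w=0.250187: f=0.805528 → w ← 0.250187 + 0.29·0.805528 = 0.483791
s=1.160000, w=0.483791: f=0.918925 → w ← 0.483791 + 0.29·0.918925 = 0.750279
w(1.45) ≈ 0.7503

0.7503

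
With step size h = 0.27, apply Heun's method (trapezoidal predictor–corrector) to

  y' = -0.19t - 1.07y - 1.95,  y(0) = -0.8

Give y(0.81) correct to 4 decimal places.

-1.4349

Heun: k1 = f(t_n, y_n); k2 = f(t_n + h, y_n + h·k1); y_{n+1} = y_n + (h/2)·(k1 + k2).
t=0.000000, y=-0.800000:
  k1 = f(0.000000, -0.800000) = -1.094000
  k2 = f(0.270000, -1.095380) = -0.829243
  y ← -0.800000 + (0.27/2)·(-1.094000 + (-0.829243)) = -1.059638
t=0.270000, y=-1.059638:
  k1 = f(0.270000, -1.059638) = -0.867487
  k2 = f(0.540000, -1.293859) = -0.668170
  y ← -1.059638 + (0.27/2)·(-0.867487 + (-0.668170)) = -1.266952
t=0.540000, y=-1.266952:
  k1 = f(0.540000, -1.266952) = -0.696962
  k2 = f(0.810000, -1.455131) = -0.546909
  y ← -1.266952 + (0.27/2)·(-0.696962 + (-0.546909)) = -1.434874
y(0.81) ≈ -1.4349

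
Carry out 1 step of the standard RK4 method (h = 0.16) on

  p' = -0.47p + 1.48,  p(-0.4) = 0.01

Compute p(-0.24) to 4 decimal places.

RK4: k1 = f(x_n, p_n); k2 = f(x_n + h/2, p_n + (h/2)·k1); k3 = f(x_n + h/2, p_n + (h/2)·k2); k4 = f(x_n + h, p_n + h·k3); p_{n+1} = p_n + (h/6)·(k1 + 2k2 + 2k3 + k4).
x=-0.400000, p=0.010000:
  k1 = f(-0.400000, 0.010000) = 1.475300
  k2 = f(-0.320000, 0.128024) = 1.419829
  k3 = f(-0.320000, 0.123586) = 1.421914
  k4 = f(-0.240000, 0.237506) = 1.368372
  p ← 0.010000 + (0.16/6)·(k1 + 2k2 + 2k3 + k4) = 0.237391
p(-0.24) ≈ 0.2374

0.2374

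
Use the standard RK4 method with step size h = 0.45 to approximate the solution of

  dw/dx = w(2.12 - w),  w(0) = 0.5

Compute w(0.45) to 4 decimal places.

0.9426

RK4: k1 = f(x_n, w_n); k2 = f(x_n + h/2, w_n + (h/2)·k1); k3 = f(x_n + h/2, w_n + (h/2)·k2); k4 = f(x_n + h, w_n + h·k3); w_{n+1} = w_n + (h/6)·(k1 + 2k2 + 2k3 + k4).
x=0.000000, w=0.500000:
  k1 = f(0.000000, 0.500000) = 0.810000
  k2 = f(0.225000, 0.682250) = 0.980905
  k3 = f(0.225000, 0.720704) = 1.008478
  k4 = f(0.450000, 0.953815) = 1.112325
  w ← 0.500000 + (0.45/6)·(k1 + 2k2 + 2k3 + k4) = 0.942582
w(0.45) ≈ 0.9426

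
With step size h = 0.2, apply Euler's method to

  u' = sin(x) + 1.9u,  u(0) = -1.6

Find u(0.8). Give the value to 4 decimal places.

-5.5067

Euler: u_{n+1} = u_n + h·f(x_n, u_n).
x=0.000000, u=-1.600000: f=-3.040000 → u ← -1.600000 + 0.2·(-3.040000) = -2.208000
x=0.200000, u=-2.208000: f=-3.996531 → u ← -2.208000 + 0.2·(-3.996531) = -3.007306
x=0.400000, u=-3.007306: f=-5.324463 → u ← -3.007306 + 0.2·(-5.324463) = -4.072199
x=0.600000, u=-4.072199: f=-7.172535 → u ← -4.072199 + 0.2·(-7.172535) = -5.506706
u(0.8) ≈ -5.5067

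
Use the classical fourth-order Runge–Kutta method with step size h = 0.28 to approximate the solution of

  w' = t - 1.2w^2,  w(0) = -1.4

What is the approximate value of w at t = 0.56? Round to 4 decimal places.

-12.3603

RK4: k1 = f(t_n, w_n); k2 = f(t_n + h/2, w_n + (h/2)·k1); k3 = f(t_n + h/2, w_n + (h/2)·k2); k4 = f(t_n + h, w_n + h·k3); w_{n+1} = w_n + (h/6)·(k1 + 2k2 + 2k3 + k4).
t=0.000000, w=-1.400000:
  k1 = f(0.000000, -1.400000) = -2.352000
  k2 = f(0.140000, -1.729280) = -3.448491
  k3 = f(0.140000, -1.882789) = -4.113872
  k4 = f(0.280000, -2.551884) = -7.534536
  w ← -1.400000 + (0.28/6)·(k1 + 2k2 + 2k3 + k4) = -2.567192
t=0.280000, w=-2.567192:
  k1 = f(0.280000, -2.567192) = -7.628571
  k2 = f(0.420000, -3.635192) = -15.437547
  k3 = f(0.420000, -4.728449) = -26.409874
  k4 = f(0.560000, -9.961957) = -118.528705
  w ← -2.567192 + (0.28/6)·(k1 + 2k2 + 2k3 + k4) = -12.360291
w(0.56) ≈ -12.3603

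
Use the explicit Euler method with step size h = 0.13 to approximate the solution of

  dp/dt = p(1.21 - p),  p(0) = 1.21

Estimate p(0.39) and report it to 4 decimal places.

1.2100

Euler: p_{n+1} = p_n + h·f(t_n, p_n).
t=0.000000, p=1.210000: f=0.000000 → p ← 1.210000 + 0.13·0.000000 = 1.210000
t=0.130000, p=1.210000: f=0.000000 → p ← 1.210000 + 0.13·0.000000 = 1.210000
t=0.260000, p=1.210000: f=0.000000 → p ← 1.210000 + 0.13·0.000000 = 1.210000
p(0.39) ≈ 1.2100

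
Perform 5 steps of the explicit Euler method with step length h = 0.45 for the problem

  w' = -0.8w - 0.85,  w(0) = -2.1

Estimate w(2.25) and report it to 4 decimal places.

-1.1739

Euler: w_{n+1} = w_n + h·f(t_n, w_n).
t=0.000000, w=-2.100000: f=0.830000 → w ← -2.100000 + 0.45·0.830000 = -1.726500
t=0.450000, w=-1.726500: f=0.531200 → w ← -1.726500 + 0.45·0.531200 = -1.487460
t=0.900000, w=-1.487460: f=0.339968 → w ← -1.487460 + 0.45·0.339968 = -1.334474
t=1.350000, w=-1.334474: f=0.217580 → w ← -1.334474 + 0.45·0.217580 = -1.236564
t=1.800000, w=-1.236564: f=0.139251 → w ← -1.236564 + 0.45·0.139251 = -1.173901
w(2.25) ≈ -1.1739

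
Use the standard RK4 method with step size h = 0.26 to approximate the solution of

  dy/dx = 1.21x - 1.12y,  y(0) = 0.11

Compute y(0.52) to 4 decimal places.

RK4: k1 = f(x_n, y_n); k2 = f(x_n + h/2, y_n + (h/2)·k1); k3 = f(x_n + h/2, y_n + (h/2)·k2); k4 = f(x_n + h, y_n + h·k3); y_{n+1} = y_n + (h/6)·(k1 + 2k2 + 2k3 + k4).
x=0.000000, y=0.110000:
  k1 = f(0.000000, 0.110000) = -0.123200
  k2 = f(0.130000, 0.093984) = 0.052038
  k3 = f(0.130000, 0.116765) = 0.026523
  k4 = f(0.260000, 0.116896) = 0.183676
  y ← 0.110000 + (0.26/6)·(k1 + 2k2 + 2k3 + k4) = 0.119429
x=0.260000, y=0.119429:
  k1 = f(0.260000, 0.119429) = 0.180839
  k2 = f(0.390000, 0.142938) = 0.311809
  k3 = f(0.390000, 0.159964) = 0.292740
  k4 = f(0.520000, 0.195542) = 0.410193
  y ← 0.119429 + (0.26/6)·(k1 + 2k2 + 2k3 + k4) = 0.197435
y(0.52) ≈ 0.1974

0.1974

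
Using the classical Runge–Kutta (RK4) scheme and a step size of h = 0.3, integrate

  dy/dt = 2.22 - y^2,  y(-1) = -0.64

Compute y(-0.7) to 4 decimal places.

RK4: k1 = f(t_n, y_n); k2 = f(t_n + h/2, y_n + (h/2)·k1); k3 = f(t_n + h/2, y_n + (h/2)·k2); k4 = f(t_n + h, y_n + h·k3); y_{n+1} = y_n + (h/6)·(k1 + 2k2 + 2k3 + k4).
t=-1.000000, y=-0.640000:
  k1 = f(-1.000000, -0.640000) = 1.810400
  k2 = f(-0.850000, -0.368440) = 2.084252
  k3 = f(-0.850000, -0.327362) = 2.112834
  k4 = f(-0.700000, -0.006150) = 2.219962
  y ← -0.640000 + (0.3/6)·(k1 + 2k2 + 2k3 + k4) = -0.018773
y(-0.7) ≈ -0.0188

-0.0188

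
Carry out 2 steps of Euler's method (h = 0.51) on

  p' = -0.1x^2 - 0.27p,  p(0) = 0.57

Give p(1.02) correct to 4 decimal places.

Euler: p_{n+1} = p_n + h·f(x_n, p_n).
x=0.000000, p=0.570000: f=-0.153900 → p ← 0.570000 + 0.51·(-0.153900) = 0.491511
x=0.510000, p=0.491511: f=-0.158718 → p ← 0.491511 + 0.51·(-0.158718) = 0.410565
p(1.02) ≈ 0.4106

0.4106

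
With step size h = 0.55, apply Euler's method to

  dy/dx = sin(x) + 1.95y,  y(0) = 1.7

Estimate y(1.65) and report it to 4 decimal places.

16.2192

Euler: y_{n+1} = y_n + h·f(x_n, y_n).
x=0.000000, y=1.700000: f=3.315000 → y ← 1.700000 + 0.55·3.315000 = 3.523250
x=0.550000, y=3.523250: f=7.393025 → y ← 3.523250 + 0.55·7.393025 = 7.589414
x=1.100000, y=7.589414: f=15.690564 → y ← 7.589414 + 0.55·15.690564 = 16.219224
y(1.65) ≈ 16.2192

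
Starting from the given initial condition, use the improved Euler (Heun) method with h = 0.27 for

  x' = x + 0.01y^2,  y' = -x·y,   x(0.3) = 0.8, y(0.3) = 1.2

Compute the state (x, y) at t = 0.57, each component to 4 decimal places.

Heun on (x,y): k1 = f(t_n, state_n); k2 = f(t_n + h, state_n + h·k1); state_{n+1} = state_n + (h/2)·(k1 + k2).
0.300000: (0.800000, 1.200000)
  k1 = (0.814400, -0.960000)
  predictor → (1.019888, 0.940800)
  k2 = (1.028739, -0.959511)
  → (1.048824, 0.940866)
(x(0.57), y(0.57)) ≈ (1.0488, 0.9409)

1.0488, 0.9409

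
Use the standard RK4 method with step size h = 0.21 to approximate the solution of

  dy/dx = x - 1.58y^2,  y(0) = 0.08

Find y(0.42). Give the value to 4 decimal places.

0.1603

RK4: k1 = f(x_n, y_n); k2 = f(x_n + h/2, y_n + (h/2)·k1); k3 = f(x_n + h/2, y_n + (h/2)·k2); k4 = f(x_n + h, y_n + h·k3); y_{n+1} = y_n + (h/6)·(k1 + 2k2 + 2k3 + k4).
x=0.000000, y=0.080000:
  k1 = f(0.000000, 0.080000) = -0.010112
  k2 = f(0.105000, 0.078938) = 0.095155
  k3 = f(0.105000, 0.089991) = 0.092204
  k4 = f(0.210000, 0.099363) = 0.194401
  y ← 0.080000 + (0.21/6)·(k1 + 2k2 + 2k3 + k4) = 0.099565
x=0.210000, y=0.099565:
  k1 = f(0.210000, 0.099565) = 0.194337
  k2 = f(0.315000, 0.119971) = 0.292259
  k3 = f(0.315000, 0.130252) = 0.288194
  k4 = f(0.420000, 0.160086) = 0.379508
  y ← 0.099565 + (0.21/6)·(k1 + 2k2 + 2k3 + k4) = 0.160282
y(0.42) ≈ 0.1603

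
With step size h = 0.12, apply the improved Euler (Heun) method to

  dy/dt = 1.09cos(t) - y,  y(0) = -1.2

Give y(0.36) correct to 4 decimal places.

-0.5174

Heun: k1 = f(t_n, y_n); k2 = f(t_n + h, y_n + h·k1); y_{n+1} = y_n + (h/2)·(k1 + k2).
t=0.000000, y=-1.200000:
  k1 = f(0.000000, -1.200000) = 2.290000
  k2 = f(0.120000, -0.925200) = 2.007361
  y ← -1.200000 + (0.12/2)·(2.290000 + 2.007361) = -0.942158
t=0.120000, y=-0.942158:
  k1 = f(0.120000, -0.942158) = 2.024320
  k2 = f(0.240000, -0.699240) = 1.757998
  y ← -0.942158 + (0.12/2)·(2.024320 + 1.757998) = -0.715219
t=0.240000, y=-0.715219:
  k1 = f(0.240000, -0.715219) = 1.773978
  k2 = f(0.360000, -0.502342) = 1.522469
  y ← -0.715219 + (0.12/2)·(1.773978 + 1.522469) = -0.517432
y(0.36) ≈ -0.5174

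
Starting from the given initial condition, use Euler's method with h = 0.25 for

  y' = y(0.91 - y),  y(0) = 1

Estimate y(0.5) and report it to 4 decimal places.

Euler: y_{n+1} = y_n + h·f(t_n, y_n).
t=0.000000, y=1.000000: f=-0.090000 → y ← 1.000000 + 0.25·(-0.090000) = 0.977500
t=0.250000, y=0.977500: f=-0.065981 → y ← 0.977500 + 0.25·(-0.065981) = 0.961005
y(0.5) ≈ 0.9610

0.9610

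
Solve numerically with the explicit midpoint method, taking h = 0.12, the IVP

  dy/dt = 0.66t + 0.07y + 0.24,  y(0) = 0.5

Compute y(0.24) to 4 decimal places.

0.5856

Midpoint: k1 = f(t_n, y_n); k2 = f(t_n + h/2, y_n + (h/2)·k1); y_{n+1} = y_n + h·k2.
t=0.000000, y=0.500000:
  k1 = f(0.000000, 0.500000) = 0.275000
  k2 = f(0.060000, 0.516500) = 0.315755
  y ← 0.500000 + 0.12·0.315755 = 0.537891
t=0.120000, y=0.537891:
  k1 = f(0.120000, 0.537891) = 0.356852
  k2 = f(0.180000, 0.559302) = 0.397951
  y ← 0.537891 + 0.12·0.397951 = 0.585645
y(0.24) ≈ 0.5856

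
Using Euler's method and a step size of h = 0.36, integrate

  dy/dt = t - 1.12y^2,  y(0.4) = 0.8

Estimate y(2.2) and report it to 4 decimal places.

1.2761

Euler: y_{n+1} = y_n + h·f(t_n, y_n).
t=0.400000, y=0.800000: f=-0.316800 → y ← 0.800000 + 0.36·(-0.316800) = 0.685952
t=0.760000, y=0.685952: f=0.233006 → y ← 0.685952 + 0.36·0.233006 = 0.769834
t=1.120000, y=0.769834: f=0.456238 → y ← 0.769834 + 0.36·0.456238 = 0.934080
t=1.480000, y=0.934080: f=0.502794 → y ← 0.934080 + 0.36·0.502794 = 1.115086
t=1.840000, y=1.115086: f=0.447374 → y ← 1.115086 + 0.36·0.447374 = 1.276140
y(2.2) ≈ 1.2761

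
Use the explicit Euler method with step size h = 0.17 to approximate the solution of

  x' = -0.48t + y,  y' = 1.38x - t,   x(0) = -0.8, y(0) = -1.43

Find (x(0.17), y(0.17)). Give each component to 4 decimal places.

-1.0431, -1.6177

Euler on (x,y): x_{n+1} = x_n + h·x', y_{n+1} = y_n + h·y'.
0.000000: (-0.800000, -1.430000); f=(-1.430000, -1.104000) → (-1.043100, -1.617680)
(x(0.17), y(0.17)) ≈ (-1.0431, -1.6177)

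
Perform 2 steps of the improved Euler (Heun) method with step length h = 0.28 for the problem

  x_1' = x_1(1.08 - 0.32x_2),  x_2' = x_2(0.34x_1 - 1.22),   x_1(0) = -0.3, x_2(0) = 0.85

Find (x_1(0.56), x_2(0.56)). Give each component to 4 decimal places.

-0.4923, 0.4088

Heun on (x_1,x_2): k1 = f(x_n, state_n); k2 = f(x_n + h, state_n + h·k1); state_{n+1} = state_n + (h/2)·(k1 + k2).
0.000000: (-0.300000, 0.850000)
  k1 = (-0.242400, -1.123700)
  predictor → (-0.367872, 0.535364)
  k2 = (-0.334279, -0.720106)
  → (-0.380735, 0.591867)
0.280000: (-0.380735, 0.591867)
  k1 = (-0.339084, -0.798695)
  predictor → (-0.475679, 0.368233)
  k2 = (-0.457681, -0.508798)
  → (-0.492282, 0.408818)
(x_1(0.56), x_2(0.56)) ≈ (-0.4923, 0.4088)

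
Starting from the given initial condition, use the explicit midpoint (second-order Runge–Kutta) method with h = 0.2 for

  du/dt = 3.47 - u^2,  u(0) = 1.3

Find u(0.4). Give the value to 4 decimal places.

Midpoint: k1 = f(t_n, u_n); k2 = f(t_n + h/2, u_n + (h/2)·k1); u_{n+1} = u_n + h·k2.
t=0.000000, u=1.300000:
  k1 = f(0.000000, 1.300000) = 1.780000
  k2 = f(0.100000, 1.478000) = 1.285516
  u ← 1.300000 + 0.2·1.285516 = 1.557103
t=0.200000, u=1.557103:
  k1 = f(0.200000, 1.557103) = 1.045430
  k2 = f(0.300000, 1.661646) = 0.708932
  u ← 1.557103 + 0.2·0.708932 = 1.698890
u(0.4) ≈ 1.6989

1.6989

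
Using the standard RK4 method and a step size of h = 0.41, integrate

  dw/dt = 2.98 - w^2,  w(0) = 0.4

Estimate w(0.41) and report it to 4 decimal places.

1.2649

RK4: k1 = f(t_n, w_n); k2 = f(t_n + h/2, w_n + (h/2)·k1); k3 = f(t_n + h/2, w_n + (h/2)·k2); k4 = f(t_n + h, w_n + h·k3); w_{n+1} = w_n + (h/6)·(k1 + 2k2 + 2k3 + k4).
t=0.000000, w=0.400000:
  k1 = f(0.000000, 0.400000) = 2.820000
  k2 = f(0.205000, 0.978100) = 2.023320
  k3 = f(0.205000, 0.814781) = 2.316132
  k4 = f(0.410000, 1.349614) = 1.158541
  w ← 0.400000 + (0.41/6)·(k1 + 2k2 + 2k3 + k4) = 1.264926
w(0.41) ≈ 1.2649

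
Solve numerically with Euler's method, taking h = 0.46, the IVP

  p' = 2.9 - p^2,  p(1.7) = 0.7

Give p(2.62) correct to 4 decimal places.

1.6379

Euler: p_{n+1} = p_n + h·f(t_n, p_n).
t=1.700000, p=0.700000: f=2.410000 → p ← 0.700000 + 0.46·2.410000 = 1.808600
t=2.160000, p=1.808600: f=-0.371034 → p ← 1.808600 + 0.46·(-0.371034) = 1.637924
p(2.62) ≈ 1.6379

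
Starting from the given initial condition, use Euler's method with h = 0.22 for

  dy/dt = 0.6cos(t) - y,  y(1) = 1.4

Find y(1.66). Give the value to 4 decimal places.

Euler: y_{n+1} = y_n + h·f(t_n, y_n).
t=1.000000, y=1.400000: f=-1.075819 → y ← 1.400000 + 0.22·(-1.075819) = 1.163320
t=1.220000, y=1.163320: f=-0.957132 → y ← 1.163320 + 0.22·(-0.957132) = 0.952751
t=1.440000, y=0.952751: f=-0.874497 → y ← 0.952751 + 0.22·(-0.874497) = 0.760362
y(1.66) ≈ 0.7604

0.7604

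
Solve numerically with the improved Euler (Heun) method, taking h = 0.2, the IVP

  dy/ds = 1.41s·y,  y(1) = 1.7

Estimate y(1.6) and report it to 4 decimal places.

Heun: k1 = f(s_n, y_n); k2 = f(s_n + h, y_n + h·k1); y_{n+1} = y_n + (h/2)·(k1 + k2).
s=1.000000, y=1.700000:
  k1 = f(1.000000, 1.700000) = 2.397000
  k2 = f(1.200000, 2.179400) = 3.687545
  y ← 1.700000 + (0.2/2)·(2.397000 + 3.687545) = 2.308454
s=1.200000, y=2.308454:
  k1 = f(1.200000, 2.308454) = 3.905905
  k2 = f(1.400000, 3.089635) = 6.098940
  y ← 2.308454 + (0.2/2)·(3.905905 + 6.098940) = 3.308939
s=1.400000, y=3.308939:
  k1 = f(1.400000, 3.308939) = 6.531846
  k2 = f(1.600000, 4.615308) = 10.412135
  y ← 3.308939 + (0.2/2)·(6.531846 + 10.412135) = 5.003337
y(1.6) ≈ 5.0033

5.0033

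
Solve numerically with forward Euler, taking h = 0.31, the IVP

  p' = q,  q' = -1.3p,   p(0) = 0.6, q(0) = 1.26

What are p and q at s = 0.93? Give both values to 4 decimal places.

Euler on (p,q): p_{n+1} = p_n + h·p', q_{n+1} = q_n + h·q'.
0.000000: (0.600000, 1.260000); f=(1.260000, -0.780000) → (0.990600, 1.018200)
0.310000: (0.990600, 1.018200); f=(1.018200, -1.287780) → (1.306242, 0.618988)
0.620000: (1.306242, 0.618988); f=(0.618988, -1.698115) → (1.498128, 0.092573)
(p(0.93), q(0.93)) ≈ (1.4981, 0.0926)

1.4981, 0.0926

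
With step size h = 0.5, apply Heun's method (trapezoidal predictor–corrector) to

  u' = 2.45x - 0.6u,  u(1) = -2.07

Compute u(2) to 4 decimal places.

1.7231

Heun: k1 = f(x_n, u_n); k2 = f(x_n + h, u_n + h·k1); u_{n+1} = u_n + (h/2)·(k1 + k2).
x=1.000000, u=-2.070000:
  k1 = f(1.000000, -2.070000) = 3.692000
  k2 = f(1.500000, -0.224000) = 3.809400
  u ← -2.070000 + (0.5/2)·(3.692000 + 3.809400) = -0.194650
x=1.500000, u=-0.194650:
  k1 = f(1.500000, -0.194650) = 3.791790
  k2 = f(2.000000, 1.701245) = 3.879253
  u ← -0.194650 + (0.5/2)·(3.791790 + 3.879253) = 1.723111
u(2) ≈ 1.7231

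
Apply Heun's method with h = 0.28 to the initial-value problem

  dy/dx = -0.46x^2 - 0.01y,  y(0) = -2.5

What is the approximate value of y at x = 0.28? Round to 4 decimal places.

Heun: k1 = f(x_n, y_n); k2 = f(x_n + h, y_n + h·k1); y_{n+1} = y_n + (h/2)·(k1 + k2).
x=0.000000, y=-2.500000:
  k1 = f(0.000000, -2.500000) = 0.025000
  k2 = f(0.280000, -2.493000) = -0.011134
  y ← -2.500000 + (0.28/2)·(0.025000 + (-0.011134)) = -2.498059
y(0.28) ≈ -2.4981

-2.4981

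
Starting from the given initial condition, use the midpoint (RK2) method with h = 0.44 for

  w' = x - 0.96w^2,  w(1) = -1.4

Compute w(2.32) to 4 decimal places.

-18.3612

Midpoint: k1 = f(x_n, w_n); k2 = f(x_n + h/2, w_n + (h/2)·k1); w_{n+1} = w_n + h·k2.
x=1.000000, w=-1.400000:
  k1 = f(1.000000, -1.400000) = -0.881600
  k2 = f(1.220000, -1.593952) = -1.219056
  w ← -1.400000 + 0.44·(-1.219056) = -1.936384
x=1.440000, w=-1.936384:
  k1 = f(1.440000, -1.936384) = -2.159601
  k2 = f(1.660000, -2.411497) = -3.922704
  w ← -1.936384 + 0.44·(-3.922704) = -3.662374
x=1.880000, w=-3.662374:
  k1 = f(1.880000, -3.662374) = -10.996466
  k2 = f(2.100000, -6.081597) = -33.406389
  w ← -3.662374 + 0.44·(-33.406389) = -18.361185
w(2.32) ≈ -18.3612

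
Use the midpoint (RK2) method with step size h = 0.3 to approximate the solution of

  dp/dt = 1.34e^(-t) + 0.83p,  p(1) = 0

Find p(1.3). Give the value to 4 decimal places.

0.1457

Midpoint: k1 = f(t_n, p_n); k2 = f(t_n + h/2, p_n + (h/2)·k1); p_{n+1} = p_n + h·k2.
t=1.000000, p=0.000000:
  k1 = f(1.000000, 0.000000) = 0.492958
  k2 = f(1.150000, 0.073944) = 0.485667
  p ← 0.000000 + 0.3·0.485667 = 0.145700
p(1.3) ≈ 0.1457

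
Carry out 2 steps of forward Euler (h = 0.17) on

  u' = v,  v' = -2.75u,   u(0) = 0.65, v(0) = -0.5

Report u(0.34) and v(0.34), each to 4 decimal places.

Euler on (u,v): u_{n+1} = u_n + h·u', v_{n+1} = v_n + h·v'.
0.000000: (0.650000, -0.500000); f=(-0.500000, -1.787500) → (0.565000, -0.803875)
0.170000: (0.565000, -0.803875); f=(-0.803875, -1.553750) → (0.428341, -1.068013)
(u(0.34), v(0.34)) ≈ (0.4283, -1.0680)

0.4283, -1.0680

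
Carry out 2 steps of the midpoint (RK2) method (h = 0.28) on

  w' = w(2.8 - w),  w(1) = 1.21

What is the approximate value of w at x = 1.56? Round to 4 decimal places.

Midpoint: k1 = f(x_n, w_n); k2 = f(x_n + h/2, w_n + (h/2)·k1); w_{n+1} = w_n + h·k2.
x=1.000000, w=1.210000:
  k1 = f(1.000000, 1.210000) = 1.923900
  k2 = f(1.140000, 1.479346) = 1.953704
  w ← 1.210000 + 0.28·1.953704 = 1.757037
x=1.280000, w=1.757037:
  k1 = f(1.280000, 1.757037) = 1.832524
  k2 = f(1.420000, 2.013591) = 1.583507
  w ← 1.757037 + 0.28·1.583507 = 2.200419
w(1.56) ≈ 2.2004

2.2004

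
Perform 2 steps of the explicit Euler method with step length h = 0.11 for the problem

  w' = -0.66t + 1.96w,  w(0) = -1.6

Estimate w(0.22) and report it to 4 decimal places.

-2.3723

Euler: w_{n+1} = w_n + h·f(t_n, w_n).
t=0.000000, w=-1.600000: f=-3.136000 → w ← -1.600000 + 0.11·(-3.136000) = -1.944960
t=0.110000, w=-1.944960: f=-3.884722 → w ← -1.944960 + 0.11·(-3.884722) = -2.372279
w(0.22) ≈ -2.3723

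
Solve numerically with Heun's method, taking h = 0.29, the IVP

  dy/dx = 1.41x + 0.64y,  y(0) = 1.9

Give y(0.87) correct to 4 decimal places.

3.9379

Heun: k1 = f(x_n, y_n); k2 = f(x_n + h, y_n + h·k1); y_{n+1} = y_n + (h/2)·(k1 + k2).
x=0.000000, y=1.900000:
  k1 = f(0.000000, 1.900000) = 1.216000
  k2 = f(0.290000, 2.252640) = 1.850590
  y ← 1.900000 + (0.29/2)·(1.216000 + 1.850590) = 2.344655
x=0.290000, y=2.344655:
  k1 = f(0.290000, 2.344655) = 1.909480
  k2 = f(0.580000, 2.898405) = 2.672779
  y ← 2.344655 + (0.29/2)·(1.909480 + 2.672779) = 3.009083
x=0.580000, y=3.009083:
  k1 = f(0.580000, 3.009083) = 2.743613
  k2 = f(0.870000, 3.804731) = 3.661728
  y ← 3.009083 + (0.29/2)·(2.743613 + 3.661728) = 3.937857
y(0.87) ≈ 3.9379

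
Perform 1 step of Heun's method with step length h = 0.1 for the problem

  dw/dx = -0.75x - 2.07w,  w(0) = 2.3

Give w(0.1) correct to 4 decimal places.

Heun: k1 = f(x_n, w_n); k2 = f(x_n + h, w_n + h·k1); w_{n+1} = w_n + (h/2)·(k1 + k2).
x=0.000000, w=2.300000:
  k1 = f(0.000000, 2.300000) = -4.761000
  k2 = f(0.100000, 1.823900) = -3.850473
  w ← 2.300000 + (0.1/2)·(-4.761000 + (-3.850473)) = 1.869426
w(0.1) ≈ 1.8694

1.8694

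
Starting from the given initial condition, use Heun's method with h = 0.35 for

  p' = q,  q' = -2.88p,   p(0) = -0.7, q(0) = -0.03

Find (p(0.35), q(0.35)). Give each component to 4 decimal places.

-0.5870, 0.6809

Heun on (p,q): k1 = f(t_n, state_n); k2 = f(t_n + h, state_n + h·k1); state_{n+1} = state_n + (h/2)·(k1 + k2).
0.000000: (-0.700000, -0.030000)
  k1 = (-0.030000, 2.016000)
  predictor → (-0.710500, 0.675600)
  k2 = (0.675600, 2.046240)
  → (-0.587020, 0.680892)
(p(0.35), q(0.35)) ≈ (-0.5870, 0.6809)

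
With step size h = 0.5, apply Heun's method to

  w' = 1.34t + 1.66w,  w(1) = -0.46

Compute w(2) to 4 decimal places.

Heun: k1 = f(t_n, w_n); k2 = f(t_n + h, w_n + h·k1); w_{n+1} = w_n + (h/2)·(k1 + k2).
t=1.000000, w=-0.460000:
  k1 = f(1.000000, -0.460000) = 0.576400
  k2 = f(1.500000, -0.171800) = 1.724812
  w ← -0.460000 + (0.5/2)·(0.576400 + 1.724812) = 0.115303
t=1.500000, w=0.115303:
  k1 = f(1.500000, 0.115303) = 2.201403
  k2 = f(2.000000, 1.216004) = 4.698567
  w ← 0.115303 + (0.5/2)·(2.201403 + 4.698567) = 1.840296
w(2) ≈ 1.8403

1.8403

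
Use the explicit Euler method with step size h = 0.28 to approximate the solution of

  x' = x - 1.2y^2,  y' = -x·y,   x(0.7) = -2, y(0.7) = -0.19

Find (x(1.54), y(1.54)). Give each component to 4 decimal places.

Euler on (x,y): x_{n+1} = x_n + h·x', y_{n+1} = y_n + h·y'.
0.700000: (-2.000000, -0.190000); f=(-2.043320, -0.380000) → (-2.572130, -0.296400)
0.980000: (-2.572130, -0.296400); f=(-2.677553, -0.762379) → (-3.321844, -0.509866)
1.260000: (-3.321844, -0.509866); f=(-3.633801, -1.693696) → (-4.339309, -0.984101)
(x(1.54), y(1.54)) ≈ (-4.3393, -0.9841)

-4.3393, -0.9841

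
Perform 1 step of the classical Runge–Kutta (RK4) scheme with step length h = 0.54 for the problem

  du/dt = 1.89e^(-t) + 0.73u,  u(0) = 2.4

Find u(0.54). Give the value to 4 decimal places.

4.5434

RK4: k1 = f(t_n, u_n); k2 = f(t_n + h/2, u_n + (h/2)·k1); k3 = f(t_n + h/2, u_n + (h/2)·k2); k4 = f(t_n + h, u_n + h·k3); u_{n+1} = u_n + (h/6)·(k1 + 2k2 + 2k3 + k4).
t=0.000000, u=2.400000:
  k1 = f(0.000000, 2.400000) = 3.642000
  k2 = f(0.270000, 3.383340) = 3.912625
  k3 = f(0.270000, 3.456409) = 3.965966
  k4 = f(0.540000, 4.541621) = 4.416778
  u ← 2.400000 + (0.54/6)·(k1 + 2k2 + 2k3 + k4) = 4.543436
u(0.54) ≈ 4.5434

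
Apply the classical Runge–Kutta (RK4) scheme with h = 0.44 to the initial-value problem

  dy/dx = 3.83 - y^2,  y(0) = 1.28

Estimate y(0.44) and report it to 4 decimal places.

1.7765

RK4: k1 = f(x_n, y_n); k2 = f(x_n + h/2, y_n + (h/2)·k1); k3 = f(x_n + h/2, y_n + (h/2)·k2); k4 = f(x_n + h, y_n + h·k3); y_{n+1} = y_n + (h/6)·(k1 + 2k2 + 2k3 + k4).
x=0.000000, y=1.280000:
  k1 = f(0.000000, 1.280000) = 2.191600
  k2 = f(0.220000, 1.762152) = 0.724820
  k3 = f(0.220000, 1.439460) = 1.757954
  k4 = f(0.440000, 2.053500) = -0.386860
  y ← 1.280000 + (0.44/6)·(k1 + 2k2 + 2k3 + k4) = 1.776488
y(0.44) ≈ 1.7765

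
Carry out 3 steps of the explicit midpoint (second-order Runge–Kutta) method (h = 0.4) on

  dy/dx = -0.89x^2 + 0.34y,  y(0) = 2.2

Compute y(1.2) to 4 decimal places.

2.7632

Midpoint: k1 = f(x_n, y_n); k2 = f(x_n + h/2, y_n + (h/2)·k1); y_{n+1} = y_n + h·k2.
x=0.000000, y=2.200000:
  k1 = f(0.000000, 2.200000) = 0.748000
  k2 = f(0.200000, 2.349600) = 0.763264
  y ← 2.200000 + 0.4·0.763264 = 2.505306
x=0.400000, y=2.505306:
  k1 = f(0.400000, 2.505306) = 0.709404
  k2 = f(0.600000, 2.647186) = 0.579643
  y ← 2.505306 + 0.4·0.579643 = 2.737163
x=0.800000, y=2.737163:
  k1 = f(0.800000, 2.737163) = 0.361035
  k2 = f(1.000000, 2.809370) = 0.065186
  y ← 2.737163 + 0.4·0.065186 = 2.763237
y(1.2) ≈ 2.7632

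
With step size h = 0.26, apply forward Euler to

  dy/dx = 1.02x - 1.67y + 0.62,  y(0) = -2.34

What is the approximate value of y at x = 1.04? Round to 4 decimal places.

0.4004

Euler: y_{n+1} = y_n + h·f(x_n, y_n).
x=0.000000, y=-2.340000: f=4.527800 → y ← -2.340000 + 0.26·4.527800 = -1.162772
x=0.260000, y=-1.162772: f=2.827029 → y ← -1.162772 + 0.26·2.827029 = -0.427744
x=0.520000, y=-0.427744: f=1.864733 → y ← -0.427744 + 0.26·1.864733 = 0.057086
x=0.780000, y=0.057086: f=1.320266 → y ← 0.057086 + 0.26·1.320266 = 0.400355
y(1.04) ≈ 0.4004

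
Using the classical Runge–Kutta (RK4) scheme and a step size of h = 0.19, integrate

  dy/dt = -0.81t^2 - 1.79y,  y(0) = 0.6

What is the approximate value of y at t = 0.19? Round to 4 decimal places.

0.4253

RK4: k1 = f(t_n, y_n); k2 = f(t_n + h/2, y_n + (h/2)·k1); k3 = f(t_n + h/2, y_n + (h/2)·k2); k4 = f(t_n + h, y_n + h·k3); y_{n+1} = y_n + (h/6)·(k1 + 2k2 + 2k3 + k4).
t=0.000000, y=0.600000:
  k1 = f(0.000000, 0.600000) = -1.074000
  k2 = f(0.095000, 0.497970) = -0.898677
  k3 = f(0.095000, 0.514626) = -0.928490
  k4 = f(0.190000, 0.423587) = -0.787461
  y ← 0.600000 + (0.19/6)·(k1 + 2k2 + 2k3 + k4) = 0.425333
y(0.19) ≈ 0.4253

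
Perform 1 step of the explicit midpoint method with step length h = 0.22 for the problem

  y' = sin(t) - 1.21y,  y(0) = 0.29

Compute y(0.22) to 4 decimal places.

Midpoint: k1 = f(t_n, y_n); k2 = f(t_n + h/2, y_n + (h/2)·k1); y_{n+1} = y_n + h·k2.
t=0.000000, y=0.290000:
  k1 = f(0.000000, 0.290000) = -0.350900
  k2 = f(0.110000, 0.251401) = -0.194417
  y ← 0.290000 + 0.22·(-0.194417) = 0.247228
y(0.22) ≈ 0.2472

0.2472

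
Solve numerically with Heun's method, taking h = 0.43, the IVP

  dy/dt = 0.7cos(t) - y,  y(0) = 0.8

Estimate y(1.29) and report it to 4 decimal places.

0.5446

Heun: k1 = f(t_n, y_n); k2 = f(t_n + h, y_n + h·k1); y_{n+1} = y_n + (h/2)·(k1 + k2).
t=0.000000, y=0.800000:
  k1 = f(0.000000, 0.800000) = -0.100000
  k2 = f(0.430000, 0.757000) = -0.120724
  y ← 0.800000 + (0.43/2)·(-0.100000 + (-0.120724)) = 0.752544
t=0.430000, y=0.752544:
  k1 = f(0.430000, 0.752544) = -0.116268
  k2 = f(0.860000, 0.702549) = -0.245843
  y ← 0.752544 + (0.43/2)·(-0.116268 + (-0.245843)) = 0.674690
t=0.860000, y=0.674690:
  k1 = f(0.860000, 0.674690) = -0.217984
  k2 = f(1.290000, 0.580957) = -0.386973
  y ← 0.674690 + (0.43/2)·(-0.217984 + (-0.386973)) = 0.544625
y(1.29) ≈ 0.5446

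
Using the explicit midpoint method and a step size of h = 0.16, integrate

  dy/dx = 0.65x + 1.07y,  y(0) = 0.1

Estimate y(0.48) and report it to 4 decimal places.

Midpoint: k1 = f(x_n, y_n); k2 = f(x_n + h/2, y_n + (h/2)·k1); y_{n+1} = y_n + h·k2.
x=0.000000, y=0.100000:
  k1 = f(0.000000, 0.100000) = 0.107000
  k2 = f(0.080000, 0.108560) = 0.168159
  y ← 0.100000 + 0.16·0.168159 = 0.126905
x=0.160000, y=0.126905:
  k1 = f(0.160000, 0.126905) = 0.239789
  k2 = f(0.240000, 0.146089) = 0.312315
  y ← 0.126905 + 0.16·0.312315 = 0.176876
x=0.320000, y=0.176876:
  k1 = f(0.320000, 0.176876) = 0.397257
  k2 = f(0.400000, 0.208656) = 0.483262
  y ← 0.176876 + 0.16·0.483262 = 0.254198
y(0.48) ≈ 0.2542

0.2542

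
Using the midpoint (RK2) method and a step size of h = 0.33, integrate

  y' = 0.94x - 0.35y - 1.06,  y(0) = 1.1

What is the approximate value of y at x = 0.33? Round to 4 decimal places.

0.7019

Midpoint: k1 = f(x_n, y_n); k2 = f(x_n + h/2, y_n + (h/2)·k1); y_{n+1} = y_n + h·k2.
x=0.000000, y=1.100000:
  k1 = f(0.000000, 1.100000) = -1.445000
  k2 = f(0.165000, 0.861575) = -1.206451
  y ← 1.100000 + 0.33·(-1.206451) = 0.701871
y(0.33) ≈ 0.7019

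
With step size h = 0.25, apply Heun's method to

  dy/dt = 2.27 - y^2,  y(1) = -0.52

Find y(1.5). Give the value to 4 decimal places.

0.5389

Heun: k1 = f(t_n, y_n); k2 = f(t_n + h, y_n + h·k1); y_{n+1} = y_n + (h/2)·(k1 + k2).
t=1.000000, y=-0.520000:
  k1 = f(1.000000, -0.520000) = 1.999600
  k2 = f(1.250000, -0.020100) = 2.269596
  y ← -0.520000 + (0.25/2)·(1.999600 + 2.269596) = 0.013649
t=1.250000, y=0.013649:
  k1 = f(1.250000, 0.013649) = 2.269814
  k2 = f(1.500000, 0.581103) = 1.932319
  y ← 0.013649 + (0.25/2)·(2.269814 + 1.932319) = 0.538916
y(1.5) ≈ 0.5389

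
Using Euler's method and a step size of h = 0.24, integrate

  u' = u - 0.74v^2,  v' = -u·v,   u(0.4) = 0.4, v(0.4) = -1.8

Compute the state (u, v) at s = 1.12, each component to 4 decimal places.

Euler on (u,v): u_{n+1} = u_n + h·u', v_{n+1} = v_n + h·v'.
0.400000: (0.400000, -1.800000); f=(-1.997600, 0.720000) → (-0.079424, -1.627200)
0.640000: (-0.079424, -1.627200); f=(-2.038781, -0.129239) → (-0.568731, -1.658217)
0.880000: (-0.568731, -1.658217); f=(-2.603498, -0.943080) → (-1.193571, -1.884557)
(u(1.12), v(1.12)) ≈ (-1.1936, -1.8846)

-1.1936, -1.8846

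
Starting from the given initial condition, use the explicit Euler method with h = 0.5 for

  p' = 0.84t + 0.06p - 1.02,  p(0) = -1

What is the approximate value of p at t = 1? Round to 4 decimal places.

Euler: p_{n+1} = p_n + h·f(t_n, p_n).
t=0.000000, p=-1.000000: f=-1.080000 → p ← -1.000000 + 0.5·(-1.080000) = -1.540000
t=0.500000, p=-1.540000: f=-0.692400 → p ← -1.540000 + 0.5·(-0.692400) = -1.886200
p(1) ≈ -1.8862

-1.8862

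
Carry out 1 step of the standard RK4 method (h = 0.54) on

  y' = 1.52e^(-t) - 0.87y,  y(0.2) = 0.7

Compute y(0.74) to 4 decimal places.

0.8429

RK4: k1 = f(t_n, y_n); k2 = f(t_n + h/2, y_n + (h/2)·k1); k3 = f(t_n + h/2, y_n + (h/2)·k2); k4 = f(t_n + h, y_n + h·k3); y_{n+1} = y_n + (h/6)·(k1 + 2k2 + 2k3 + k4).
t=0.200000, y=0.700000:
  k1 = f(0.200000, 0.700000) = 0.635471
  k2 = f(0.470000, 0.871577) = 0.191731
  k3 = f(0.470000, 0.751767) = 0.295966
  k4 = f(0.740000, 0.859822) = -0.022832
  y ← 0.700000 + (0.54/6)·(k1 + 2k2 + 2k3 + k4) = 0.842923
y(0.74) ≈ 0.8429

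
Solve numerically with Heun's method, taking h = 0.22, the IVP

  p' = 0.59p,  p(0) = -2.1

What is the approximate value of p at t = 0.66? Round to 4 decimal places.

-3.0967

Heun: k1 = f(t_n, p_n); k2 = f(t_n + h, p_n + h·k1); p_{n+1} = p_n + (h/2)·(k1 + k2).
t=0.000000, p=-2.100000:
  k1 = f(0.000000, -2.100000) = -1.239000
  k2 = f(0.220000, -2.372580) = -1.399822
  p ← -2.100000 + (0.22/2)·(-1.239000 + (-1.399822)) = -2.390270
t=0.220000, p=-2.390270:
  k1 = f(0.220000, -2.390270) = -1.410260
  k2 = f(0.440000, -2.700528) = -1.593311
  p ← -2.390270 + (0.22/2)·(-1.410260 + (-1.593311)) = -2.720663
t=0.440000, p=-2.720663:
  k1 = f(0.440000, -2.720663) = -1.605191
  k2 = f(0.660000, -3.073805) = -1.813545
  p ← -2.720663 + (0.22/2)·(-1.605191 + (-1.813545)) = -3.096724
p(0.66) ≈ -3.0967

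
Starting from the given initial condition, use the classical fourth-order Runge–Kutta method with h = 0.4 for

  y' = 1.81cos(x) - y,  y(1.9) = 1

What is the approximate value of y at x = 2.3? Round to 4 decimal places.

RK4: k1 = f(x_n, y_n); k2 = f(x_n + h/2, y_n + (h/2)·k1); k3 = f(x_n + h/2, y_n + (h/2)·k2); k4 = f(x_n + h, y_n + h·k3); y_{n+1} = y_n + (h/6)·(k1 + 2k2 + 2k3 + k4).
x=1.900000, y=1.000000:
  k1 = f(1.900000, 1.000000) = -1.585154
  k2 = f(2.100000, 0.682969) = -1.596741
  k3 = f(2.100000, 0.680652) = -1.594423
  k4 = f(2.300000, 0.362231) = -1.568190
  y ← 1.000000 + (0.4/6)·(k1 + 2k2 + 2k3 + k4) = 0.364289
y(2.3) ≈ 0.3643

0.3643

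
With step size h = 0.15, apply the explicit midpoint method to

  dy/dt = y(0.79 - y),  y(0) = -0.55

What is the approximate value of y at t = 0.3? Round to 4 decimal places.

-0.8503

Midpoint: k1 = f(t_n, y_n); k2 = f(t_n + h/2, y_n + (h/2)·k1); y_{n+1} = y_n + h·k2.
t=0.000000, y=-0.550000:
  k1 = f(0.000000, -0.550000) = -0.737000
  k2 = f(0.075000, -0.605275) = -0.844525
  y ← -0.550000 + 0.15·(-0.844525) = -0.676679
t=0.150000, y=-0.676679:
  k1 = f(0.150000, -0.676679) = -0.992470
  k2 = f(0.225000, -0.751114) = -1.157552
  y ← -0.676679 + 0.15·(-1.157552) = -0.850312
y(0.3) ≈ -0.8503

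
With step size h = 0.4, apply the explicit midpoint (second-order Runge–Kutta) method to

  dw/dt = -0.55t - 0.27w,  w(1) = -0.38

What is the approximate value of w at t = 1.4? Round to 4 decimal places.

-0.5933

Midpoint: k1 = f(t_n, w_n); k2 = f(t_n + h/2, w_n + (h/2)·k1); w_{n+1} = w_n + h·k2.
t=1.000000, w=-0.380000:
  k1 = f(1.000000, -0.380000) = -0.447400
  k2 = f(1.200000, -0.469480) = -0.533240
  w ← -0.380000 + 0.4·(-0.533240) = -0.593296
w(1.4) ≈ -0.5933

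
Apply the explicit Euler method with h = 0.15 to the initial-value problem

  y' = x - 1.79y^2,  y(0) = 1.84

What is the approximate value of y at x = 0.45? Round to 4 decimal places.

0.6263

Euler: y_{n+1} = y_n + h·f(x_n, y_n).
x=0.000000, y=1.840000: f=-6.060224 → y ← 1.840000 + 0.15·(-6.060224) = 0.930966
x=0.150000, y=0.930966: f=-1.401390 → y ← 0.930966 + 0.15·(-1.401390) = 0.720758
x=0.300000, y=0.720758: f=-0.629891 → y ← 0.720758 + 0.15·(-0.629891) = 0.626274
y(0.45) ≈ 0.6263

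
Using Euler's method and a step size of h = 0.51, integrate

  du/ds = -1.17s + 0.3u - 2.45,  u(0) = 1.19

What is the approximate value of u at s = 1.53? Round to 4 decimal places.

-3.4867

Euler: u_{n+1} = u_n + h·f(s_n, u_n).
s=0.000000, u=1.190000: f=-2.093000 → u ← 1.190000 + 0.51·(-2.093000) = 0.122570
s=0.510000, u=0.122570: f=-3.009929 → u ← 0.122570 + 0.51·(-3.009929) = -1.412494
s=1.020000, u=-1.412494: f=-4.067148 → u ← -1.412494 + 0.51·(-4.067148) = -3.486739
u(1.53) ≈ -3.4867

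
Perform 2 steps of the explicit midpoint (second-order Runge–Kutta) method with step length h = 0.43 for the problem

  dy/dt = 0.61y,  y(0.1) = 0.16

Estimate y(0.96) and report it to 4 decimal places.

0.2690

Midpoint: k1 = f(t_n, y_n); k2 = f(t_n + h/2, y_n + (h/2)·k1); y_{n+1} = y_n + h·k2.
t=0.100000, y=0.160000:
  k1 = f(0.100000, 0.160000) = 0.097600
  k2 = f(0.315000, 0.180984) = 0.110400
  y ← 0.160000 + 0.43·0.110400 = 0.207472
t=0.530000, y=0.207472:
  k1 = f(0.530000, 0.207472) = 0.126558
  k2 = f(0.745000, 0.234682) = 0.143156
  y ← 0.207472 + 0.43·0.143156 = 0.269029
y(0.96) ≈ 0.2690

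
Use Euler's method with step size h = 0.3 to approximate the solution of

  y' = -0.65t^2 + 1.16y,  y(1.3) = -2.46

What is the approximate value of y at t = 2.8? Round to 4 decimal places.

Euler: y_{n+1} = y_n + h·f(t_n, y_n).
t=1.300000, y=-2.460000: f=-3.952100 → y ← -2.460000 + 0.3·(-3.952100) = -3.645630
t=1.600000, y=-3.645630: f=-5.892931 → y ← -3.645630 + 0.3·(-5.892931) = -5.413509
t=1.900000, y=-5.413509: f=-8.626171 → y ← -5.413509 + 0.3·(-8.626171) = -8.001360
t=2.200000, y=-8.001360: f=-12.427578 → y ← -8.001360 + 0.3·(-12.427578) = -11.729634
t=2.500000, y=-11.729634: f=-17.668875 → y ← -11.729634 + 0.3·(-17.668875) = -17.030296
y(2.8) ≈ -17.0303

-17.0303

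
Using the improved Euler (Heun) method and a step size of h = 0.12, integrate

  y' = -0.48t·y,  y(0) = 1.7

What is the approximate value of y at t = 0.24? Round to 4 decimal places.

Heun: k1 = f(t_n, y_n); k2 = f(t_n + h, y_n + h·k1); y_{n+1} = y_n + (h/2)·(k1 + k2).
t=0.000000, y=1.700000:
  k1 = f(0.000000, 1.700000) = 0.000000
  k2 = f(0.120000, 1.700000) = -0.097920
  y ← 1.700000 + (0.12/2)·(0.000000 + (-0.097920)) = 1.694125
t=0.120000, y=1.694125:
  k1 = f(0.120000, 1.694125) = -0.097582
  k2 = f(0.240000, 1.682415) = -0.193814
  y ← 1.694125 + (0.12/2)·(-0.097582 + (-0.193814)) = 1.676641
y(0.24) ≈ 1.6766

1.6766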